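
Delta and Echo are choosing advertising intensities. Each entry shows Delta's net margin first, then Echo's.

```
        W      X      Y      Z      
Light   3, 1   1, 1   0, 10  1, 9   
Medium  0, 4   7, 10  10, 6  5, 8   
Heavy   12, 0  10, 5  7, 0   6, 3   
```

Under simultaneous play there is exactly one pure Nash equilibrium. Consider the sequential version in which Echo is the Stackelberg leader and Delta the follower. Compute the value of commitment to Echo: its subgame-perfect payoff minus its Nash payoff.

1

Work backward from Delta's decision.
- W: BR = Heavy, leader payoff 0.
- X: BR = Heavy, leader payoff 5.
- Y: BR = Medium, leader payoff 6.
- Z: BR = Heavy, leader payoff 3.
Among 0, 5, 6, 3, the best is 6 at Y. Subgame-perfect outcome: (Medium, Y) with payoffs (10, 6).
Under simultaneous play:
Delta's best replies: W→Heavy; X→Heavy; Y→Medium; Z→Heavy.
Echo's best replies: Light→Y; Medium→X; Heavy→X.
The unique mutual best reply is (Heavy, X), giving (10, 5).
Echo's commitment gain: 6 − 5 = 1.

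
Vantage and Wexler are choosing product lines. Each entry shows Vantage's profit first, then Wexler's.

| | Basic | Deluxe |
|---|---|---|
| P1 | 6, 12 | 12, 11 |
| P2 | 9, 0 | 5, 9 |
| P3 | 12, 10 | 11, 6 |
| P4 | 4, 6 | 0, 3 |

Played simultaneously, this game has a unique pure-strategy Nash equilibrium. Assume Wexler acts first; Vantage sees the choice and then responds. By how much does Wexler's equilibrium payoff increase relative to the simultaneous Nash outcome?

Work backward from Vantage's decision.
- Basic → Vantage plays P3 (best of 6, 9, 12, 4); Wexler gets 10.
- Deluxe → Vantage plays P1 (best of 12, 5, 11, 0); Wexler gets 11.
Maximizing over 10, 11, Wexler chooses Deluxe. Subgame-perfect outcome: (P1, Deluxe) with payoffs (12, 11).
Now find the simultaneous Nash equilibrium.
Vantage's best replies: Basic→P3; Deluxe→P1.
Wexler's best replies: P1→Basic; P2→Deluxe; P3→Basic; P4→Basic.
The unique mutual best reply is (P3, Basic), giving (12, 10).
Wexler's commitment gain: 11 − 10 = 1.

1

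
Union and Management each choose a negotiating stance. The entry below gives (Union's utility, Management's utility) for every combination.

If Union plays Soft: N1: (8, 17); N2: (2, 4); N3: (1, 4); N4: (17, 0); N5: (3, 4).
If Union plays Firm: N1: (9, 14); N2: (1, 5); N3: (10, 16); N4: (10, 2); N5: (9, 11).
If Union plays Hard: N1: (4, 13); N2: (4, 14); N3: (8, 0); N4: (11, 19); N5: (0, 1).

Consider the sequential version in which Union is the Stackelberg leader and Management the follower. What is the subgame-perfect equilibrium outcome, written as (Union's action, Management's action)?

Backward induction with Union moving first.
- Soft: BR = N1, leader payoff 8.
- Firm: BR = N3, leader payoff 10.
- Hard: BR = N4, leader payoff 11.
Among 8, 10, 11, the best is 11 at Hard. Subgame-perfect outcome: (Hard, N4) with payoffs (11, 19).

(Hard, N4)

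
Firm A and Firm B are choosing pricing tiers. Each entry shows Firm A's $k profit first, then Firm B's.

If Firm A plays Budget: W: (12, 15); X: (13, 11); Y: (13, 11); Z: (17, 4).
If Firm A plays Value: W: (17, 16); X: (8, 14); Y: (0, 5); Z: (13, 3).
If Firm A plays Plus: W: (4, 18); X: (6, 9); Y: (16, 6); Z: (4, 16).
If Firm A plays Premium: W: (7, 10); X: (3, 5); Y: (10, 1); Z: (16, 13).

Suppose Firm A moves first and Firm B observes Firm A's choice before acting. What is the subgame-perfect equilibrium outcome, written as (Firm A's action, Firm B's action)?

Backward induction with Firm A moving first.
- Budget: Firm B compares 15, 11, 11, 4 and picks W; Firm A would get 12.
- Value: Firm B compares 16, 14, 5, 3 and picks W; Firm A would get 17.
- Plus: Firm B compares 18, 9, 6, 16 and picks W; Firm A would get 4.
- Premium: Firm B compares 10, 5, 1, 13 and picks Z; Firm A would get 16.
Among 12, 17, 4, 16, the best is 17 at Value. Subgame-perfect outcome: (Value, W) with payoffs (17, 16).

(Value, W)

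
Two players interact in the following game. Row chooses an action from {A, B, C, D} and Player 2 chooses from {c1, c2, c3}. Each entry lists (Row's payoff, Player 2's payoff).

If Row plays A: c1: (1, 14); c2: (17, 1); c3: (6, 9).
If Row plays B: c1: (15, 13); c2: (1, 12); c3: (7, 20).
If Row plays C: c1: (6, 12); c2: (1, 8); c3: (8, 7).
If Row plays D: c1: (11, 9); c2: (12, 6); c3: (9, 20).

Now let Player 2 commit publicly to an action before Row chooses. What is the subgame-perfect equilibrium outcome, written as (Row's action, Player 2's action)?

(D, c3)

Row best-responds to each possible Player 2 move:
- c1: BR = B, leader payoff 13.
- c2: BR = A, leader payoff 1.
- c3: BR = D, leader payoff 20.
Player 2's induced payoffs are 13, 1, 20, so Player 2 commits to c3. Subgame-perfect outcome: (D, c3) with payoffs (9, 20).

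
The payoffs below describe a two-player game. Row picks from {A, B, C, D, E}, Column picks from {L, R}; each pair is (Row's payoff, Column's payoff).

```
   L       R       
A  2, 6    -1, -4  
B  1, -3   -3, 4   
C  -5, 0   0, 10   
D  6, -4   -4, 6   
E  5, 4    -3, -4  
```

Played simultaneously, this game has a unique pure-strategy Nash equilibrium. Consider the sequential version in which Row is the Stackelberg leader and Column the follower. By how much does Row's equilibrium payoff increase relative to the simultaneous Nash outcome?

5

Backward induction with Row moving first.
- A: BR = L, leader payoff 2.
- B: BR = R, leader payoff -3.
- C: BR = R, leader payoff 0.
- D: BR = R, leader payoff -4.
- E: BR = L, leader payoff 5.
Row's induced payoffs are 2, -3, 0, -4, 5, so Row commits to E. Subgame-perfect outcome: (E, L) with payoffs (5, 4).
For the simultaneous game, intersect best replies.
Row's best replies: L→D; R→C.
Column's best replies: A→L; B→R; C→R; D→R; E→L.
The unique mutual best reply is (C, R), giving (0, 10).
Row's commitment gain: 5 − 0 = 5.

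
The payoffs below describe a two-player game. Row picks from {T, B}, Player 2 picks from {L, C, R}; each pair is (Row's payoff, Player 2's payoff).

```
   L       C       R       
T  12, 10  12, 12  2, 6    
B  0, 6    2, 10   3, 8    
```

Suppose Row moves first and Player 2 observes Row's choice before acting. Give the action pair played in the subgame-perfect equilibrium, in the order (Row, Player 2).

Solve by backward induction (Row leads).
- T: Player 2 compares 10, 12, 6 and picks C; Row would get 12.
- B: Player 2 compares 6, 10, 8 and picks C; Row would get 2.
Row's induced payoffs are 12, 2, so Row commits to T. Subgame-perfect outcome: (T, C) with payoffs (12, 12).

(T, C)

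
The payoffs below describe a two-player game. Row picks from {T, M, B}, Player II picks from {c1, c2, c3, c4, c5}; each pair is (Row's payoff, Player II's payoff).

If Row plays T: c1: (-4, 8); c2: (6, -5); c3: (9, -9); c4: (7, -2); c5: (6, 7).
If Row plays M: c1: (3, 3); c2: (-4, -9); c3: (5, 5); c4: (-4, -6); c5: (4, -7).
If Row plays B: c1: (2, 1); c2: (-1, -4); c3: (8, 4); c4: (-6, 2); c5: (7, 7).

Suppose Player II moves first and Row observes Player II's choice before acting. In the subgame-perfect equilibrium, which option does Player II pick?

c5

Work backward from Row's decision.
- c1: BR = M, leader payoff 3.
- c2: BR = T, leader payoff -5.
- c3: BR = T, leader payoff -9.
- c4: BR = T, leader payoff -2.
- c5: BR = B, leader payoff 7.
Maximizing over 3, -5, -9, -2, 7, Player II chooses c5. Subgame-perfect outcome: (B, c5) with payoffs (7, 7).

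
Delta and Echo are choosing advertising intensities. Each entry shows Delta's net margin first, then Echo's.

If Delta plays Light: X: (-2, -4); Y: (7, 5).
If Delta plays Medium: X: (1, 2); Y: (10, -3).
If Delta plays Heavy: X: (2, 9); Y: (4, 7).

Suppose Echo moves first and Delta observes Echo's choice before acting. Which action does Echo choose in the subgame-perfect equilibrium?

X

Delta best-responds to each possible Echo move:
- X → Delta plays Heavy (best of -2, 1, 2); Echo gets 9.
- Y → Delta plays Medium (best of 7, 10, 4); Echo gets -3.
Among 9, -3, the best is 9 at X. Subgame-perfect outcome: (Heavy, X) with payoffs (2, 9).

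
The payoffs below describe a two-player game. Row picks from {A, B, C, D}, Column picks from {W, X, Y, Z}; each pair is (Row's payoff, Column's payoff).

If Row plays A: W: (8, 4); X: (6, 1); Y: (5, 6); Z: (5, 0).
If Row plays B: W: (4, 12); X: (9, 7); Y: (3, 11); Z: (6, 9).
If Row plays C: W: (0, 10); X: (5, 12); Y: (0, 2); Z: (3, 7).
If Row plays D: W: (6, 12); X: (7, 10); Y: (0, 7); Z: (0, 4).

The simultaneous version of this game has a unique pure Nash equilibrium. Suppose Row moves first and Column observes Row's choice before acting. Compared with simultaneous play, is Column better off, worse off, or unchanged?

better off

Column best-responds to each possible Row move:
- A: Column compares 4, 1, 6, 0 and picks Y; Row would get 5.
- B: Column compares 12, 7, 11, 9 and picks W; Row would get 4.
- C: Column compares 10, 12, 2, 7 and picks X; Row would get 5.
- D: Column compares 12, 10, 7, 4 and picks W; Row would get 6.
Among 5, 4, 5, 6, the best is 6 at D. Subgame-perfect outcome: (D, W) with payoffs (6, 12).
Under simultaneous play:
Row's best replies: W→A; X→B; Y→A; Z→B.
Column's best replies: A→Y; B→W; C→X; D→W.
The unique mutual best reply is (A, Y), giving (5, 6).
Column earns 12 sequentially versus 6 at the Nash outcome: better off.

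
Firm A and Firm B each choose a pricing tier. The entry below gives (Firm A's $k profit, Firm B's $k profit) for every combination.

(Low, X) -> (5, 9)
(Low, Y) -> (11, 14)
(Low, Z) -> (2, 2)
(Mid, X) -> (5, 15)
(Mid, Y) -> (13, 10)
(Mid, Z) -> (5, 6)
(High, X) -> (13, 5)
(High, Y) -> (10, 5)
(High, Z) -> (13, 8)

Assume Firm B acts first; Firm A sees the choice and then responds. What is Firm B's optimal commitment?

Y

Backward induction with Firm B moving first.
- X: Firm A compares 5, 5, 13 and picks High; Firm B would get 5.
- Y: Firm A compares 11, 13, 10 and picks Mid; Firm B would get 10.
- Z: Firm A compares 2, 5, 13 and picks High; Firm B would get 8.
Maximizing over 5, 10, 8, Firm B chooses Y. Subgame-perfect outcome: (Mid, Y) with payoffs (13, 10).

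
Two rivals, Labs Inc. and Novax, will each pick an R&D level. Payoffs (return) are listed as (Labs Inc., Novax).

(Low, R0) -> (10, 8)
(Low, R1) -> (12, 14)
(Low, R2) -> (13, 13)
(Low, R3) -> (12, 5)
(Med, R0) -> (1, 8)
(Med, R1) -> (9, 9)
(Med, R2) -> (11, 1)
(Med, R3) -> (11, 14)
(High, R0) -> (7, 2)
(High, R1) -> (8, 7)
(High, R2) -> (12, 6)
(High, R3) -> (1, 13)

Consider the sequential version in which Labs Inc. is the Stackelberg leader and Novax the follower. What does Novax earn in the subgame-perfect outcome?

14

Work backward from Novax's decision.
- Low → Novax plays R1 (best of 8, 14, 13, 5); Labs Inc. gets 12.
- Med → Novax plays R3 (best of 8, 9, 1, 14); Labs Inc. gets 11.
- High → Novax plays R3 (best of 2, 7, 6, 13); Labs Inc. gets 1.
Labs Inc.'s induced payoffs are 12, 11, 1, so Labs Inc. commits to Low. Subgame-perfect outcome: (Low, R1) with payoffs (12, 14).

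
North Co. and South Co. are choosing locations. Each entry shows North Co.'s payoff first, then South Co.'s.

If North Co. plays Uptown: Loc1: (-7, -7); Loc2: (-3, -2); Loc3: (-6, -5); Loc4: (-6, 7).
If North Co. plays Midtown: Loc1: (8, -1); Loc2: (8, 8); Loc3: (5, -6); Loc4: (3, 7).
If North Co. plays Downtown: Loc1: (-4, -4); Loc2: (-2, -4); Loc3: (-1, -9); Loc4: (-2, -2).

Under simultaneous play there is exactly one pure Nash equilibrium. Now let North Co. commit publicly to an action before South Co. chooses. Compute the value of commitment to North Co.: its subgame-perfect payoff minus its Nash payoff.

0

Solve by backward induction (North Co. leads).
- Uptown: South Co. compares -7, -2, -5, 7 and picks Loc4; North Co. would get -6.
- Midtown: South Co. compares -1, 8, -6, 7 and picks Loc2; North Co. would get 8.
- Downtown: South Co. compares -4, -4, -9, -2 and picks Loc4; North Co. would get -2.
Among -6, 8, -2, the best is 8 at Midtown. Subgame-perfect outcome: (Midtown, Loc2) with payoffs (8, 8).
For the simultaneous game, intersect best replies.
North Co.'s best replies: Loc1→Midtown; Loc2→Midtown; Loc3→Midtown; Loc4→Midtown.
South Co.'s best replies: Uptown→Loc4; Midtown→Loc2; Downtown→Loc4.
The unique mutual best reply is (Midtown, Loc2), giving (8, 8).
North Co.'s commitment gain: 8 − 8 = 0.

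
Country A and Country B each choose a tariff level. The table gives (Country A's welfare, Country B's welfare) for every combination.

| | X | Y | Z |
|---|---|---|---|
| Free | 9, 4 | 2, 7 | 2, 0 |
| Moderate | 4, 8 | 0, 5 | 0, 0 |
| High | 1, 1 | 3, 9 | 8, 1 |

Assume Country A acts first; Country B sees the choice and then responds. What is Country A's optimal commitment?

Backward induction with Country A moving first.
- Free → Country B plays Y (best of 4, 7, 0); Country A gets 2.
- Moderate → Country B plays X (best of 8, 5, 0); Country A gets 4.
- High → Country B plays Y (best of 1, 9, 1); Country A gets 3.
Country A's induced payoffs are 2, 4, 3, so Country A commits to Moderate. Subgame-perfect outcome: (Moderate, X) with payoffs (4, 8).

Moderate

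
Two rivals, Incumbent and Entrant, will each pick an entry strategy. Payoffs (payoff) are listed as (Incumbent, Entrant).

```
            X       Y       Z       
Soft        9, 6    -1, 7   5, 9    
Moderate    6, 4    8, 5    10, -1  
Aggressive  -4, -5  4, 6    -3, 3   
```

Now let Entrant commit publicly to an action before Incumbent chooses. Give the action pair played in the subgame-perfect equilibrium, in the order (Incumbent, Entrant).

Incumbent best-responds to each possible Entrant move:
- X: Incumbent compares 9, 6, -4 and picks Soft; Entrant would get 6.
- Y: Incumbent compares -1, 8, 4 and picks Moderate; Entrant would get 5.
- Z: Incumbent compares 5, 10, -3 and picks Moderate; Entrant would get -1.
Maximizing over 6, 5, -1, Entrant chooses X. Subgame-perfect outcome: (Soft, X) with payoffs (9, 6).

(Soft, X)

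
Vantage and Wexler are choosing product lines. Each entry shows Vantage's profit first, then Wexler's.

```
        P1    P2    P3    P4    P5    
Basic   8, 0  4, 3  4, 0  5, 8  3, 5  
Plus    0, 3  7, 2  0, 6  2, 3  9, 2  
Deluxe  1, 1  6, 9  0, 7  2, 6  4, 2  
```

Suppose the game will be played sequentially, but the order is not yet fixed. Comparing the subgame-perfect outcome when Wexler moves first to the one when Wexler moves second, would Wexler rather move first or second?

second

If Vantage leads: Wexler's best replies are Basic→P4, Plus→P3, Deluxe→P2; Vantage's induced payoffs 5, 0, 6; outcome (Deluxe, P2), payoffs (6, 9).
If Wexler leads: Vantage's best replies are P1→Basic, P2→Plus, P3→Basic, P4→Basic, P5→Plus; Wexler's induced payoffs 0, 2, 0, 8, 2; outcome (Basic, P4), payoffs (5, 8).
Wexler gets 8 moving first and 9 moving second, so Wexler prefers to move second.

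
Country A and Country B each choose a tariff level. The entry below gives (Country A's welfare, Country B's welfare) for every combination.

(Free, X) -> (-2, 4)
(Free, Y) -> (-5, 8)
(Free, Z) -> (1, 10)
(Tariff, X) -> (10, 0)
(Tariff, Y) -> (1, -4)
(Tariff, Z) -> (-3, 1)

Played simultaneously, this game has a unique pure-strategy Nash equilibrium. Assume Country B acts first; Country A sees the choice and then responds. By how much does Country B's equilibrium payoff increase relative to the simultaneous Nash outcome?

Backward induction with Country B moving first.
- X: Country A compares -2, 10 and picks Tariff; Country B would get 0.
- Y: Country A compares -5, 1 and picks Tariff; Country B would get -4.
- Z: Country A compares 1, -3 and picks Free; Country B would get 10.
Among 0, -4, 10, the best is 10 at Z. Subgame-perfect outcome: (Free, Z) with payoffs (1, 10).
Under simultaneous play:
Country A's best replies: X→Tariff; Y→Tariff; Z→Free.
Country B's best replies: Free→Z; Tariff→Z.
Only (Free, Z) has each player best-responding; Nash payoffs (1, 10).
Country B's commitment gain: 10 − 10 = 0.

0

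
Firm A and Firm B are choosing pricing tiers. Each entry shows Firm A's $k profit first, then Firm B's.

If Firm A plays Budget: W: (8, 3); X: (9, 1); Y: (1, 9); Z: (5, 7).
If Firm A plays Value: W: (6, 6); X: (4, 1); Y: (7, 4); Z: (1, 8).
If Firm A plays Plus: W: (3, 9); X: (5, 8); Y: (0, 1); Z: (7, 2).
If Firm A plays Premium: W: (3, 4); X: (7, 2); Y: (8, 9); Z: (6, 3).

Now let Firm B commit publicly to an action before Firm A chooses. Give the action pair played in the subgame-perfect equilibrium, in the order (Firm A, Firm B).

Firm A best-responds to each possible Firm B move:
- W: Firm A compares 8, 6, 3, 3 and picks Budget; Firm B would get 3.
- X: Firm A compares 9, 4, 5, 7 and picks Budget; Firm B would get 1.
- Y: Firm A compares 1, 7, 0, 8 and picks Premium; Firm B would get 9.
- Z: Firm A compares 5, 1, 7, 6 and picks Plus; Firm B would get 2.
Maximizing over 3, 1, 9, 2, Firm B chooses Y. Subgame-perfect outcome: (Premium, Y) with payoffs (8, 9).

(Premium, Y)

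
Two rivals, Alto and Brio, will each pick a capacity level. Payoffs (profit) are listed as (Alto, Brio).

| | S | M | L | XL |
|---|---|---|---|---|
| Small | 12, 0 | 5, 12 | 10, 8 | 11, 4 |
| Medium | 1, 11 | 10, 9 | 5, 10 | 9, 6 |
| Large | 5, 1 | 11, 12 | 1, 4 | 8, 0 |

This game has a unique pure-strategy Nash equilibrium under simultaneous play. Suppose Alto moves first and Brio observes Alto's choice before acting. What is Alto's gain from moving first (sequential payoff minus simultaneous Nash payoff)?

Solve by backward induction (Alto leads).
- Small: Brio compares 0, 12, 8, 4 and picks M; Alto would get 5.
- Medium: Brio compares 11, 9, 10, 6 and picks S; Alto would get 1.
- Large: Brio compares 1, 12, 4, 0 and picks M; Alto would get 11.
Alto's induced payoffs are 5, 1, 11, so Alto commits to Large. Subgame-perfect outcome: (Large, M) with payoffs (11, 12).
For the simultaneous game, intersect best replies.
Alto's best replies: S→Small; M→Large; L→Small; XL→Small.
Brio's best replies: Small→M; Medium→S; Large→M.
The unique mutual best reply is (Large, M), giving (11, 12).
Alto's commitment gain: 11 − 11 = 0.

0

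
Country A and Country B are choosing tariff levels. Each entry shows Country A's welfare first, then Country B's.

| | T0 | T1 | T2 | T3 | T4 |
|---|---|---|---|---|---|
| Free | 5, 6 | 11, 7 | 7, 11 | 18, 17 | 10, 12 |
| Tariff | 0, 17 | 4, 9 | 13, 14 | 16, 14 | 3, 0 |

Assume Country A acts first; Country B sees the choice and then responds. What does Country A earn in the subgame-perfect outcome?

Solve by backward induction (Country A leads).
- Free → Country B plays T3 (best of 6, 7, 11, 17, 12); Country A gets 18.
- Tariff → Country B plays T0 (best of 17, 9, 14, 14, 0); Country A gets 0.
Country A's induced payoffs are 18, 0, so Country A commits to Free. Subgame-perfect outcome: (Free, T3) with payoffs (18, 17).

18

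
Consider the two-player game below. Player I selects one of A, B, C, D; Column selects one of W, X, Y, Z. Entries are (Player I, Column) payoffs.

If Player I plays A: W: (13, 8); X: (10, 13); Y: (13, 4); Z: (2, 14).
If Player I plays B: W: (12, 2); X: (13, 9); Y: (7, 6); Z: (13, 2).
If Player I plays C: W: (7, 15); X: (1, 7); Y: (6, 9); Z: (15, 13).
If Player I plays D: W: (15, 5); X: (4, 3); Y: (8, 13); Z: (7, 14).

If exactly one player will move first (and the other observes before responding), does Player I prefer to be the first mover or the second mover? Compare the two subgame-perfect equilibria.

second

If Player I leads: Column's best replies are A→Z, B→X, C→W, D→Z; Player I's induced payoffs 2, 13, 7, 7; outcome (B, X), payoffs (13, 9).
If Column leads: Player I's best replies are W→D, X→B, Y→A, Z→C; Column's induced payoffs 5, 9, 4, 13; outcome (C, Z), payoffs (15, 13).
Player I gets 13 moving first and 15 moving second, so Player I prefers to move second.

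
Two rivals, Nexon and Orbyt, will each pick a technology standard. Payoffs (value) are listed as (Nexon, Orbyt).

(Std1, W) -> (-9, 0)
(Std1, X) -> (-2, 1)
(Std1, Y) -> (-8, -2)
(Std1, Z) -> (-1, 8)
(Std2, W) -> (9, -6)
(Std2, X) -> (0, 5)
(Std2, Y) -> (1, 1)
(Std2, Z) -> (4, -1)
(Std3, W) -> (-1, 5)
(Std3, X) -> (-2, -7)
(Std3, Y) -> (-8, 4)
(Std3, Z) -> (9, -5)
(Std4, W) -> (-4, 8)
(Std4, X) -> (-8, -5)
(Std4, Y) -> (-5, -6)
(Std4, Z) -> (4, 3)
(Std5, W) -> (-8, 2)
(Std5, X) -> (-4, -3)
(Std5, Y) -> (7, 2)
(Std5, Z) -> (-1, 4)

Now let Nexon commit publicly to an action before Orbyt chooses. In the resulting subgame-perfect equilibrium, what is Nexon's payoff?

Work backward from Orbyt's decision.
- Std1: Orbyt compares 0, 1, -2, 8 and picks Z; Nexon would get -1.
- Std2: Orbyt compares -6, 5, 1, -1 and picks X; Nexon would get 0.
- Std3: Orbyt compares 5, -7, 4, -5 and picks W; Nexon would get -1.
- Std4: Orbyt compares 8, -5, -6, 3 and picks W; Nexon would get -4.
- Std5: Orbyt compares 2, -3, 2, 4 and picks Z; Nexon would get -1.
Among -1, 0, -1, -4, -1, the best is 0 at Std2. Subgame-perfect outcome: (Std2, X) with payoffs (0, 5).

0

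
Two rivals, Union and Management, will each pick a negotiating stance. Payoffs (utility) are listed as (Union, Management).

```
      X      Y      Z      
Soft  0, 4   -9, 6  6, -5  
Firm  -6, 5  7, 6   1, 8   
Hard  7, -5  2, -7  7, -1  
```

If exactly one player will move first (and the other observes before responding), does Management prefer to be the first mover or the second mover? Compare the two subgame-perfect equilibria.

If Union leads: Management's best replies are Soft→Y, Firm→Z, Hard→Z; Union's induced payoffs -9, 1, 7; outcome (Hard, Z), payoffs (7, -1).
If Management leads: Union's best replies are X→Hard, Y→Firm, Z→Hard; Management's induced payoffs -5, 6, -1; outcome (Firm, Y), payoffs (7, 6).
Management gets 6 moving first and -1 moving second, so Management prefers to move first.

first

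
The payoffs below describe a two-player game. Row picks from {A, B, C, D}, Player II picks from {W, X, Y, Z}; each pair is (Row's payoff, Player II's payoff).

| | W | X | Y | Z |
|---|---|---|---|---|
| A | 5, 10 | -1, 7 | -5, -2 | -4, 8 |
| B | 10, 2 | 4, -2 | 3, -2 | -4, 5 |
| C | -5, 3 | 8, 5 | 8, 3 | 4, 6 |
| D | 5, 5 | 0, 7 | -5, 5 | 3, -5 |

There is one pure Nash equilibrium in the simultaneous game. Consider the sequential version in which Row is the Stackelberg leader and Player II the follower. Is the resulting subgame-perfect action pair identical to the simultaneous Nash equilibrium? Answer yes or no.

Player II best-responds to each possible Row move:
- A: Player II compares 10, 7, -2, 8 and picks W; Row would get 5.
- B: Player II compares 2, -2, -2, 5 and picks Z; Row would get -4.
- C: Player II compares 3, 5, 3, 6 and picks Z; Row would get 4.
- D: Player II compares 5, 7, 5, -5 and picks X; Row would get 0.
Maximizing over 5, -4, 4, 0, Row chooses A. Subgame-perfect outcome: (A, W) with payoffs (5, 10).
Now find the simultaneous Nash equilibrium.
Row's best replies: W→B; X→C; Y→C; Z→C.
Player II's best replies: A→W; B→Z; C→Z; D→X.
The unique mutual best reply is (C, Z), giving (4, 6).
Sequential outcome (A, W) differs from the Nash profile (C, Z).

no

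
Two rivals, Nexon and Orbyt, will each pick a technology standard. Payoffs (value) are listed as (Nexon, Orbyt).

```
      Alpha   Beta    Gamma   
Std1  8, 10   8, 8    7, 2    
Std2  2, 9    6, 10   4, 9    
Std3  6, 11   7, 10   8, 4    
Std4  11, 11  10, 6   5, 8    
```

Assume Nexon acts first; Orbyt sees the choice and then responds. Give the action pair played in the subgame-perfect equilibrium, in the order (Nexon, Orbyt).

Solve by backward induction (Nexon leads).
- Std1: Orbyt compares 10, 8, 2 and picks Alpha; Nexon would get 8.
- Std2: Orbyt compares 9, 10, 9 and picks Beta; Nexon would get 6.
- Std3: Orbyt compares 11, 10, 4 and picks Alpha; Nexon would get 6.
- Std4: Orbyt compares 11, 6, 8 and picks Alpha; Nexon would get 11.
Maximizing over 8, 6, 6, 11, Nexon chooses Std4. Subgame-perfect outcome: (Std4, Alpha) with payoffs (11, 11).

(Std4, Alpha)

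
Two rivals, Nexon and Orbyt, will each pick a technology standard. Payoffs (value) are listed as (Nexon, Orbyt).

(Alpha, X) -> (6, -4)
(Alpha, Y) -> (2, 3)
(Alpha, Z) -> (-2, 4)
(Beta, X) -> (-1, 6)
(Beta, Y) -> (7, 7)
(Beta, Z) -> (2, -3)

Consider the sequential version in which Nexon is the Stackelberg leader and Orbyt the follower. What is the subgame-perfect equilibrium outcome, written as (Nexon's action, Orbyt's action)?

Work backward from Orbyt's decision.
- Alpha → Orbyt plays Z (best of -4, 3, 4); Nexon gets -2.
- Beta → Orbyt plays Y (best of 6, 7, -3); Nexon gets 7.
Maximizing over -2, 7, Nexon chooses Beta. Subgame-perfect outcome: (Beta, Y) with payoffs (7, 7).

(Beta, Y)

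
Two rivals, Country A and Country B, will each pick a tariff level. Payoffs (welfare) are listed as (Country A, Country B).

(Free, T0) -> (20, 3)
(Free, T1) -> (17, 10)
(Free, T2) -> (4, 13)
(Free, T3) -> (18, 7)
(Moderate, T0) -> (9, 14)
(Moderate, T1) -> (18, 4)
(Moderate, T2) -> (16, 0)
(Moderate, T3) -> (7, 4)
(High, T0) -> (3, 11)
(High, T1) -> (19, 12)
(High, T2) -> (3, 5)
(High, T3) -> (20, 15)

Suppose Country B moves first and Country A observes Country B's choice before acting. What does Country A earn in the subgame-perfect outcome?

Solve by backward induction (Country B leads).
- T0 → Country A plays Free (best of 20, 9, 3); Country B gets 3.
- T1 → Country A plays High (best of 17, 18, 19); Country B gets 12.
- T2 → Country A plays Moderate (best of 4, 16, 3); Country B gets 0.
- T3 → Country A plays High (best of 18, 7, 20); Country B gets 15.
Among 3, 12, 0, 15, the best is 15 at T3. Subgame-perfect outcome: (High, T3) with payoffs (20, 15).

20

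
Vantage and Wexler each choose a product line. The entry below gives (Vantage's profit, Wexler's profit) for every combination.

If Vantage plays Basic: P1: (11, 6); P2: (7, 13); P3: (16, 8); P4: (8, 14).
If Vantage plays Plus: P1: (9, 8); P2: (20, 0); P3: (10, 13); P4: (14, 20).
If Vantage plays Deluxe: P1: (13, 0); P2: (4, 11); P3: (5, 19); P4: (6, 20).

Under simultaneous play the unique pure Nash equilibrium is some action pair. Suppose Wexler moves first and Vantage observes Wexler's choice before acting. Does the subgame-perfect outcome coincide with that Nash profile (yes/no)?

Vantage best-responds to each possible Wexler move:
- P1: BR = Deluxe, leader payoff 0.
- P2: BR = Plus, leader payoff 0.
- P3: BR = Basic, leader payoff 8.
- P4: BR = Plus, leader payoff 20.
Among 0, 0, 8, 20, the best is 20 at P4. Subgame-perfect outcome: (Plus, P4) with payoffs (14, 20).
Under simultaneous play:
Vantage's best replies: P1→Deluxe; P2→Plus; P3→Basic; P4→Plus.
Wexler's best replies: Basic→P4; Plus→P4; Deluxe→P4.
The unique mutual best reply is (Plus, P4), giving (14, 20).
Sequential outcome (Plus, P4) coincides with the Nash profile (Plus, P4).

yes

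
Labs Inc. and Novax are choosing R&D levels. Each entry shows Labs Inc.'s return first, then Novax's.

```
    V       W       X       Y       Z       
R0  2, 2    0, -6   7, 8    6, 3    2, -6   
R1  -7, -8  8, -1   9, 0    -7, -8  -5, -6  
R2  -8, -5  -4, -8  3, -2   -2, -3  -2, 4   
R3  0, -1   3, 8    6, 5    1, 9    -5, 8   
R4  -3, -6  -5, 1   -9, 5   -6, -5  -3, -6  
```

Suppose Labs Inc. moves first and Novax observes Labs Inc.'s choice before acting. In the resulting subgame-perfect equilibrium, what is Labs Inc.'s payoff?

Work backward from Novax's decision.
- R0 → Novax plays X (best of 2, -6, 8, 3, -6); Labs Inc. gets 7.
- R1 → Novax plays X (best of -8, -1, 0, -8, -6); Labs Inc. gets 9.
- R2 → Novax plays Z (best of -5, -8, -2, -3, 4); Labs Inc. gets -2.
- R3 → Novax plays Y (best of -1, 8, 5, 9, 8); Labs Inc. gets 1.
- R4 → Novax plays X (best of -6, 1, 5, -5, -6); Labs Inc. gets -9.
Labs Inc.'s induced payoffs are 7, 9, -2, 1, -9, so Labs Inc. commits to R1. Subgame-perfect outcome: (R1, X) with payoffs (9, 0).

9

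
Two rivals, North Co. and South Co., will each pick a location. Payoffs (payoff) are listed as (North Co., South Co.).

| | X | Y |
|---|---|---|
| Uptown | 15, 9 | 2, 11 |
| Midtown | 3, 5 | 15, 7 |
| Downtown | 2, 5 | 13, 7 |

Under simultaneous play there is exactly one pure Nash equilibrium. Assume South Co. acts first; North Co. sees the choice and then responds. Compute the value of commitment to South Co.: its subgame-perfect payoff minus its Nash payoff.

Backward induction with South Co. moving first.
- X: BR = Uptown, leader payoff 9.
- Y: BR = Midtown, leader payoff 7.
Among 9, 7, the best is 9 at X. Subgame-perfect outcome: (Uptown, X) with payoffs (15, 9).
Now find the simultaneous Nash equilibrium.
North Co.'s best replies: X→Uptown; Y→Midtown.
South Co.'s best replies: Uptown→Y; Midtown→Y; Downtown→Y.
Only (Midtown, Y) has each player best-responding; Nash payoffs (15, 7).
South Co.'s commitment gain: 9 − 7 = 2.

2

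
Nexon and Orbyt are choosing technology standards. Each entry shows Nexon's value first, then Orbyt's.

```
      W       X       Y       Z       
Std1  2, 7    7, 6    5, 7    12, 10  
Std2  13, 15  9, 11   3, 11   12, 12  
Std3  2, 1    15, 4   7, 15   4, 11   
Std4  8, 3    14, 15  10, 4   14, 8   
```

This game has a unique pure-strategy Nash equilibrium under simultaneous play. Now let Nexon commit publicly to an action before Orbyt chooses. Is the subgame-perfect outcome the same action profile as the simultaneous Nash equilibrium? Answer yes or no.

Orbyt best-responds to each possible Nexon move:
- Std1 → Orbyt plays Z (best of 7, 6, 7, 10); Nexon gets 12.
- Std2 → Orbyt plays W (best of 15, 11, 11, 12); Nexon gets 13.
- Std3 → Orbyt plays Y (best of 1, 4, 15, 11); Nexon gets 7.
- Std4 → Orbyt plays X (best of 3, 15, 4, 8); Nexon gets 14.
Nexon's induced payoffs are 12, 13, 7, 14, so Nexon commits to Std4. Subgame-perfect outcome: (Std4, X) with payoffs (14, 15).
Under simultaneous play:
Nexon's best replies: W→Std2; X→Std3; Y→Std4; Z→Std4.
Orbyt's best replies: Std1→Z; Std2→W; Std3→Y; Std4→X.
Only (Std2, W) has each player best-responding; Nash payoffs (13, 15).
Sequential outcome (Std4, X) differs from the Nash profile (Std2, W).

no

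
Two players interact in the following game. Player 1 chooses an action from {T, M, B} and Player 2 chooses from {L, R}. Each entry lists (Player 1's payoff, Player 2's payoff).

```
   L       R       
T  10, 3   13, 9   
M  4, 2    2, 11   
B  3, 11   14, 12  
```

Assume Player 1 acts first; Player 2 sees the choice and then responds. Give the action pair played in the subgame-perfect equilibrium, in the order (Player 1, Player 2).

(B, R)

Solve by backward induction (Player 1 leads).
- T: BR = R, leader payoff 13.
- M: BR = R, leader payoff 2.
- B: BR = R, leader payoff 14.
Among 13, 2, 14, the best is 14 at B. Subgame-perfect outcome: (B, R) with payoffs (14, 12).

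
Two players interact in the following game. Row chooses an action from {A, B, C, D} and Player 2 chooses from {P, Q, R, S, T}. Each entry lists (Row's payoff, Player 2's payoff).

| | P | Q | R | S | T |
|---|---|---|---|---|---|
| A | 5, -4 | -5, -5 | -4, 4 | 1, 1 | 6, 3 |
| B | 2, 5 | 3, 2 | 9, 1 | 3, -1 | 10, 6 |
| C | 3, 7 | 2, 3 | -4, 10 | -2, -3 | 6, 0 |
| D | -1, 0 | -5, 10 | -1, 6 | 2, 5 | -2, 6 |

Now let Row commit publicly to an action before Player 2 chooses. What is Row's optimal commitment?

B

Work backward from Player 2's decision.
- A → Player 2 plays R (best of -4, -5, 4, 1, 3); Row gets -4.
- B → Player 2 plays T (best of 5, 2, 1, -1, 6); Row gets 10.
- C → Player 2 plays R (best of 7, 3, 10, -3, 0); Row gets -4.
- D → Player 2 plays Q (best of 0, 10, 6, 5, 6); Row gets -5.
Maximizing over -4, 10, -4, -5, Row chooses B. Subgame-perfect outcome: (B, T) with payoffs (10, 6).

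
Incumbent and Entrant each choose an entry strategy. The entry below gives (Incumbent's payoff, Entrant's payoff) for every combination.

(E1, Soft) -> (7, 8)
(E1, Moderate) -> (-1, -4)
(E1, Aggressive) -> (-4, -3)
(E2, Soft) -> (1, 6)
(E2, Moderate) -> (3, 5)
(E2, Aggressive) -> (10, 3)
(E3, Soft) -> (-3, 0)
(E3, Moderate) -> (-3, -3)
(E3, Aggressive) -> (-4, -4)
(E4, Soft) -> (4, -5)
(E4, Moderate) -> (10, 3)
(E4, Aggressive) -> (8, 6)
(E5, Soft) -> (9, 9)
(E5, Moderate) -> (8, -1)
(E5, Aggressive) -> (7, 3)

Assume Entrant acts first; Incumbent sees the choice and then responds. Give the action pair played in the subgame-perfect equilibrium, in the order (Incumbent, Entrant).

(E5, Soft)

Backward induction with Entrant moving first.
- Soft: Incumbent compares 7, 1, -3, 4, 9 and picks E5; Entrant would get 9.
- Moderate: Incumbent compares -1, 3, -3, 10, 8 and picks E4; Entrant would get 3.
- Aggressive: Incumbent compares -4, 10, -4, 8, 7 and picks E2; Entrant would get 3.
Among 9, 3, 3, the best is 9 at Soft. Subgame-perfect outcome: (E5, Soft) with payoffs (9, 9).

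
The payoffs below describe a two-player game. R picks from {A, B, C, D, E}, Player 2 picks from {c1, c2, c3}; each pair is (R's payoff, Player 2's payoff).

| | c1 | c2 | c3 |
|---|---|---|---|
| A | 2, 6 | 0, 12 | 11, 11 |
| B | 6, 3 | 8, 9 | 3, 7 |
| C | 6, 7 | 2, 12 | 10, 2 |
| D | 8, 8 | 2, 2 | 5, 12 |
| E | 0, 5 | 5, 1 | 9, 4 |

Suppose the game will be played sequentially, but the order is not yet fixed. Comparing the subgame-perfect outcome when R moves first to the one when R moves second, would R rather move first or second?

second

If R leads: Player 2's best replies are A→c2, B→c2, C→c2, D→c3, E→c1; R's induced payoffs 0, 8, 2, 5, 0; outcome (B, c2), payoffs (8, 9).
If Player 2 leads: R's best replies are c1→D, c2→B, c3→A; Player 2's induced payoffs 8, 9, 11; outcome (A, c3), payoffs (11, 11).
R gets 8 moving first and 11 moving second, so R prefers to move second.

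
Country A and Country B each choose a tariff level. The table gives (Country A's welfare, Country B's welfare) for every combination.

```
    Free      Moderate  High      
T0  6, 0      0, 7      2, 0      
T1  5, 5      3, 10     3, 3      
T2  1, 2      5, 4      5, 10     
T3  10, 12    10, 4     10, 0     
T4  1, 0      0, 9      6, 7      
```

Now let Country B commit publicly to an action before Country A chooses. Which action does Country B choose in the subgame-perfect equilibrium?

Free

Backward induction with Country B moving first.
- Free: Country A compares 6, 5, 1, 10, 1 and picks T3; Country B would get 12.
- Moderate: Country A compares 0, 3, 5, 10, 0 and picks T3; Country B would get 4.
- High: Country A compares 2, 3, 5, 10, 6 and picks T3; Country B would get 0.
Among 12, 4, 0, the best is 12 at Free. Subgame-perfect outcome: (T3, Free) with payoffs (10, 12).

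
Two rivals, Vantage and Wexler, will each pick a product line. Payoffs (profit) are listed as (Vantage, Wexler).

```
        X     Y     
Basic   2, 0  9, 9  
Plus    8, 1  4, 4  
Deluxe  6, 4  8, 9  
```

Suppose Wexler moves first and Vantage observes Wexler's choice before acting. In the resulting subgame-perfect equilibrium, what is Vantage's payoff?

9

Solve by backward induction (Wexler leads).
- X: Vantage compares 2, 8, 6 and picks Plus; Wexler would get 1.
- Y: Vantage compares 9, 4, 8 and picks Basic; Wexler would get 9.
Among 1, 9, the best is 9 at Y. Subgame-perfect outcome: (Basic, Y) with payoffs (9, 9).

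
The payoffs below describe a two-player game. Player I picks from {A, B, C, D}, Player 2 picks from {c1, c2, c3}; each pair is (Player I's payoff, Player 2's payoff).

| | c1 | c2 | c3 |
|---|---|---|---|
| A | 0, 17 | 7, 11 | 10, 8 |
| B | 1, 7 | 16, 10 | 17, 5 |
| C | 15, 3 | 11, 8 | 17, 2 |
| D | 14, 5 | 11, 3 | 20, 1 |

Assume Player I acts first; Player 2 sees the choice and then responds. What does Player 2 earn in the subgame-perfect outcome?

10

Solve by backward induction (Player I leads).
- A: BR = c1, leader payoff 0.
- B: BR = c2, leader payoff 16.
- C: BR = c2, leader payoff 11.
- D: BR = c1, leader payoff 14.
Player I's induced payoffs are 0, 16, 11, 14, so Player I commits to B. Subgame-perfect outcome: (B, c2) with payoffs (16, 10).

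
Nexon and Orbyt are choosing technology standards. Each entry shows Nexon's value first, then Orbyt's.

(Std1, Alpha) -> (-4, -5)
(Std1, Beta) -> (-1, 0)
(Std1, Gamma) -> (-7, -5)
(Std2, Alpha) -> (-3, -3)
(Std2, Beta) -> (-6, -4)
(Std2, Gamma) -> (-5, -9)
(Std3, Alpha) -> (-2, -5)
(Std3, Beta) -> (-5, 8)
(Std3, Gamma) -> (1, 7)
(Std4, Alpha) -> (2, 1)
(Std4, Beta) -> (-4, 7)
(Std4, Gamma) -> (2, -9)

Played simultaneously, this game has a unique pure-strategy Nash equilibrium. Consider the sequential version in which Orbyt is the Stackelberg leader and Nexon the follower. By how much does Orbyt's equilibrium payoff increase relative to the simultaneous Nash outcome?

Work backward from Nexon's decision.
- Alpha: Nexon compares -4, -3, -2, 2 and picks Std4; Orbyt would get 1.
- Beta: Nexon compares -1, -6, -5, -4 and picks Std1; Orbyt would get 0.
- Gamma: Nexon compares -7, -5, 1, 2 and picks Std4; Orbyt would get -9.
Among 1, 0, -9, the best is 1 at Alpha. Subgame-perfect outcome: (Std4, Alpha) with payoffs (2, 1).
Now find the simultaneous Nash equilibrium.
Nexon's best replies: Alpha→Std4; Beta→Std1; Gamma→Std4.
Orbyt's best replies: Std1→Beta; Std2→Alpha; Std3→Beta; Std4→Beta.
The unique mutual best reply is (Std1, Beta), giving (-1, 0).
Orbyt's commitment gain: 1 − 0 = 1.

1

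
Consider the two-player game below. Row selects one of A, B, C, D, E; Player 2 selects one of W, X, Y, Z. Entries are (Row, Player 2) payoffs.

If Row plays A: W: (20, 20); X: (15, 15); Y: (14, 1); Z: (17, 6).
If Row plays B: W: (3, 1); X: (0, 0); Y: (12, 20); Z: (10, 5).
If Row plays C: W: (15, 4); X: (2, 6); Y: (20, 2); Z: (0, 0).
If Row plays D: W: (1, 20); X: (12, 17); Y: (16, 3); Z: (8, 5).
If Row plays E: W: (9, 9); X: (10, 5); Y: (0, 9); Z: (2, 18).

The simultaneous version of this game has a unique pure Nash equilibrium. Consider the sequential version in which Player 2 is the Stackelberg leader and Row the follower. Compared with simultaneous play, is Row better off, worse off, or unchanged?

unchanged

Solve by backward induction (Player 2 leads).
- W: Row compares 20, 3, 15, 1, 9 and picks A; Player 2 would get 20.
- X: Row compares 15, 0, 2, 12, 10 and picks A; Player 2 would get 15.
- Y: Row compares 14, 12, 20, 16, 0 and picks C; Player 2 would get 2.
- Z: Row compares 17, 10, 0, 8, 2 and picks A; Player 2 would get 6.
Maximizing over 20, 15, 2, 6, Player 2 chooses W. Subgame-perfect outcome: (A, W) with payoffs (20, 20).
Under simultaneous play:
Row's best replies: W→A; X→A; Y→C; Z→A.
Player 2's best replies: A→W; B→Y; C→X; D→W; E→Z.
Only (A, W) has each player best-responding; Nash payoffs (20, 20).
Row earns 20 sequentially versus 20 at the Nash outcome: unchanged.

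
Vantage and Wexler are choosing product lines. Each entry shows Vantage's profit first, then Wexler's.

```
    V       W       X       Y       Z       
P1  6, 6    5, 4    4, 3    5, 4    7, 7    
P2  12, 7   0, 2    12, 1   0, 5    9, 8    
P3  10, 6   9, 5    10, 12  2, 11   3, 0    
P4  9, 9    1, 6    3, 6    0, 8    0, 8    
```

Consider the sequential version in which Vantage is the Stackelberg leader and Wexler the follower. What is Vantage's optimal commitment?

P3

Solve by backward induction (Vantage leads).
- P1: Wexler compares 6, 4, 3, 4, 7 and picks Z; Vantage would get 7.
- P2: Wexler compares 7, 2, 1, 5, 8 and picks Z; Vantage would get 9.
- P3: Wexler compares 6, 5, 12, 11, 0 and picks X; Vantage would get 10.
- P4: Wexler compares 9, 6, 6, 8, 8 and picks V; Vantage would get 9.
Maximizing over 7, 9, 10, 9, Vantage chooses P3. Subgame-perfect outcome: (P3, X) with payoffs (10, 12).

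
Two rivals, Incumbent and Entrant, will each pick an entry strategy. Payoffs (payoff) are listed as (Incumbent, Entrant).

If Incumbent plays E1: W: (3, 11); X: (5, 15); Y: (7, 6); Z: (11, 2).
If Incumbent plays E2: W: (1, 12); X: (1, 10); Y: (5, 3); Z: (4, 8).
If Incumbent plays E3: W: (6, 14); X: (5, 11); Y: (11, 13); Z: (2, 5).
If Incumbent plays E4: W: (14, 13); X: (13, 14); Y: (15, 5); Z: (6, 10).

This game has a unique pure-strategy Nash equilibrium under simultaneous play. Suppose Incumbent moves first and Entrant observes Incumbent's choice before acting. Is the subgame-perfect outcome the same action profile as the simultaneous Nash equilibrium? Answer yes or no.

yes

Solve by backward induction (Incumbent leads).
- E1: Entrant compares 11, 15, 6, 2 and picks X; Incumbent would get 5.
- E2: Entrant compares 12, 10, 3, 8 and picks W; Incumbent would get 1.
- E3: Entrant compares 14, 11, 13, 5 and picks W; Incumbent would get 6.
- E4: Entrant compares 13, 14, 5, 10 and picks X; Incumbent would get 13.
Among 5, 1, 6, 13, the best is 13 at E4. Subgame-perfect outcome: (E4, X) with payoffs (13, 14).
Under simultaneous play:
Incumbent's best replies: W→E4; X→E4; Y→E4; Z→E1.
Entrant's best replies: E1→X; E2→W; E3→W; E4→X.
The unique mutual best reply is (E4, X), giving (13, 14).
Sequential outcome (E4, X) coincides with the Nash profile (E4, X).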